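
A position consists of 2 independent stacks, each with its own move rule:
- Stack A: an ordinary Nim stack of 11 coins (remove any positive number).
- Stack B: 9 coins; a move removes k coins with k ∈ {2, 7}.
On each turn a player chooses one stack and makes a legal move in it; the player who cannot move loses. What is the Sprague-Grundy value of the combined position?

11

Stack A is a plain Nim stack of size 11, so its Grundy value is 11.
For stack B, compute g(0), g(1), … with moves {2, 7}:
k:     0  1  2  3  4  5  6  7  8  9
g(k):  0  0  1  1  0  0  1  1  2  0
So g(9) = 0.
The value of a disjunctive sum is the nim-sum of the parts.
Combined value = 11 ⊕ 0 = 11.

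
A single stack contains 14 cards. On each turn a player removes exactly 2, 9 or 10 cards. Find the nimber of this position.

1

Grundy values for subtraction set {2, 9, 10}:
g(0) = mex{} = 0
g(1) = mex{} = 0
g(2) = mex{0} = 1
g(3) = mex{0} = 1
g(4) = mex{1} = 0
g(5) = mex{1} = 0
g(6) = mex{0} = 1
g(7) = mex{0} = 1
g(8) = mex{1} = 0
g(9) = mex{0,1} = 2
g(10) = mex{0} = 1
g(11) = mex{0,1,2} = 3
g(12) = mex{1} = 0
g(13) = mex{0,1,3} = 2
g(14) = mex{0} = 1
So g(14) = 1.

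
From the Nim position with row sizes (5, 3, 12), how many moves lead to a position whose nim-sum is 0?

Write each in binary and XOR column by column:
  0101  (5)
  0011  (3)
  1100  (12)
  ----
  1010  (10)
The overall nim-sum is X = 10. A row of size p has a winning move iff p XOR X < p (reduce it to p XOR X).
  5: 5 XOR 10 = 15 ≥ 5 — no move.
  3: 3 XOR 10 = 9 ≥ 3 — no move.
  12: 12 XOR 10 = 6 < 12 — winning move (to 6).
That gives 1 winning move.

1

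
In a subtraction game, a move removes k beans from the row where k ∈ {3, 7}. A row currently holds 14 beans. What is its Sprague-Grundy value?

1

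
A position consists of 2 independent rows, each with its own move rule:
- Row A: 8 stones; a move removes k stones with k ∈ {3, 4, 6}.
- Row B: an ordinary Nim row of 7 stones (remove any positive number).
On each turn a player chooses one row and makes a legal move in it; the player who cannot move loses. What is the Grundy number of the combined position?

5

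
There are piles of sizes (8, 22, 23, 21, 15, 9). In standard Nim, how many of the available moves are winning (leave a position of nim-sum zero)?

Compute the nim-sum pairwise:
8 ⊕ 22 = 30
30 ⊕ 23 = 9
9 ⊕ 21 = 28
28 ⊕ 15 = 19
19 ⊕ 9 = 26
The overall nim-sum is X = 26. A pile of size p has a winning move iff p XOR X < p (reduce it to p XOR X).
  8: 8 XOR 26 = 18 ≥ 8 — no move.
  22: 22 XOR 26 = 12 < 22 — winning move (to 12).
  23: 23 XOR 26 = 13 < 23 — winning move (to 13).
  21: 21 XOR 26 = 15 < 21 — winning move (to 15).
  15: 15 XOR 26 = 21 ≥ 15 — no move.
  9: 9 XOR 26 = 19 ≥ 9 — no move.
That gives 3 winning moves.

3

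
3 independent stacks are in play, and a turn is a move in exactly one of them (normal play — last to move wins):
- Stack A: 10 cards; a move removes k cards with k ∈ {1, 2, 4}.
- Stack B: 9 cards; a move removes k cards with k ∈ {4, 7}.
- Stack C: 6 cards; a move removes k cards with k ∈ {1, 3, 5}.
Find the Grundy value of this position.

3

Grundy values for stack A (subtraction set {1, 2, 4}):
g(0) = mex{} = 0
g(1) = mex{0} = 1
g(2) = mex{0,1} = 2
g(3) = mex{1,2} = 0
g(4) = mex{0,2} = 1
g(5) = mex{0,1} = 2
g(6) = mex{1,2} = 0
g(7) = mex{0,2} = 1
g(8) = mex{0,1} = 2
g(9) = mex{1,2} = 0
g(10) = mex{0,2} = 1
So g(10) = 1.
For stack B, compute g(0), g(1), … with moves {4, 7}:
k:     0  1  2  3  4  5  6  7  8  9
g(k):  0  0  0  0  1  1  1  1  2  2
So g(9) = 2.
Build the Grundy sequence for stack C with g(k) = mex{g(k−s) : s ∈ {1, 3, 5}, s ≤ k}:
k:     0  1  2  3  4  5  6
g(k):  0  1  0  1  0  1  0
So g(6) = 0.
By the Sprague-Grundy theorem, the Grundy value of a sum of independent games is the XOR of the component values.
Combined value = 1 ⊕ 2 ⊕ 0 = 3.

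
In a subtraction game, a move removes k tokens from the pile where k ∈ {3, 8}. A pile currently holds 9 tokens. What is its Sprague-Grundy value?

1

Build the Grundy sequence with g(k) = mex{g(k−s) : s ∈ {3, 8}, s ≤ k}:
g(0) = mex{} = 0
g(1) = mex{} = 0
g(2) = mex{} = 0
g(3) = mex{0} = 1
g(4) = mex{0} = 1
g(5) = mex{0} = 1
g(6) = mex{1} = 0
g(7) = mex{1} = 0
g(8) = mex{0,1} = 2
g(9) = mex{0} = 1
So g(9) = 1.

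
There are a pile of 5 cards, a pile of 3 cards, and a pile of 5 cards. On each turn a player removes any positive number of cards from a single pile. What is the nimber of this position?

3

Bitwise XOR of the heap sizes:
  101  (5)
  011  (3)
  101  (5)
  ---
  011  (3)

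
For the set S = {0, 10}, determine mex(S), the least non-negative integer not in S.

0 is in the set but 1 is not, so the mex is 1.

1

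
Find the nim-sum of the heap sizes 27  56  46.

Compute the nim-sum pairwise:
27 ⊕ 56 = 35
35 ⊕ 46 = 13

13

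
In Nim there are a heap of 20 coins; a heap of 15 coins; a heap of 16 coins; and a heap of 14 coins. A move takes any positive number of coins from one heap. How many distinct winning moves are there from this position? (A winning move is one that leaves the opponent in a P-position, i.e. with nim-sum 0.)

Compute the nim-sum pairwise:
20 XOR 15 = 27
27 XOR 16 = 11
11 XOR 14 = 5
The overall nim-sum is X = 5. A heap of size p has a winning move iff p XOR X < p (reduce it to p XOR X).
  20: 20 XOR 5 = 17 < 20 — winning move (to 17).
  15: 15 XOR 5 = 10 < 15 — winning move (to 10).
  16: 16 XOR 5 = 21 ≥ 16 — no move.
  14: 14 XOR 5 = 11 < 14 — winning move (to 11).
That gives 3 winning moves.

3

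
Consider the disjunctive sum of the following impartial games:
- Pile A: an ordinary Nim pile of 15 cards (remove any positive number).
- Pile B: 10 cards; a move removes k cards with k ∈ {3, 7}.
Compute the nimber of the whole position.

15

Pile A is a plain Nim pile of size 15, so its Grundy value is 15.
Build the Grundy sequence for pile B with g(k) = mex{g(k−s) : s ∈ {3, 7}, s ≤ k}:
k:     0  1  2  3  4  5  6  7  8  9 10
g(k):  0  0  0  1  1  1  0  2  2  1  0
So g(10) = 0.
By the Sprague-Grundy theorem, the Grundy value of a sum of independent games is the XOR of the component values.
Combined value = 15 ⊕ 0 = 15.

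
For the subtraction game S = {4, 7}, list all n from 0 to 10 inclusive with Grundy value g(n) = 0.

0, 1, 2, 3

Grundy values for subtraction set {4, 7}:
g(0) = mex{} = 0
g(1) = mex{} = 0
g(2) = mex{} = 0
g(3) = mex{} = 0
g(4) = mex{0} = 1
g(5) = mex{0} = 1
g(6) = mex{0} = 1
g(7) = mex{0} = 1
g(8) = mex{0,1} = 2
g(9) = mex{0,1} = 2
g(10) = mex{0,1} = 2
The P-positions (g = 0) in 0..10 are 0, 1, 2, 3.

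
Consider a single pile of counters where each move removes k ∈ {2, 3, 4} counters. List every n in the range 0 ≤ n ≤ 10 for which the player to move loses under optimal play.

0, 1, 6, 7

Grundy values for subtraction set {2, 3, 4}:
g(0) = mex{} = 0
g(1) = mex{} = 0
g(2) = mex{0} = 1
g(3) = mex{0} = 1
g(4) = mex{0,1} = 2
g(5) = mex{0,1} = 2
g(6) = mex{1,2} = 0
g(7) = mex{1,2} = 0
g(8) = mex{0,2} = 1
g(9) = mex{0,2} = 1
g(10) = mex{0,1} = 2
The P-positions (g = 0) in 0..10 are 0, 1, 6, 7.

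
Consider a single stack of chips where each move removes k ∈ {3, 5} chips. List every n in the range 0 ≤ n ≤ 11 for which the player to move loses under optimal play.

0, 1, 2, 8, 9, 10

Compute g(0), g(1), … for moves {3, 5}:
g(0) = mex{} = 0
g(1) = mex{} = 0
g(2) = mex{} = 0
g(3) = mex{0} = 1
g(4) = mex{0} = 1
g(5) = mex{0} = 1
g(6) = mex{0,1} = 2
g(7) = mex{0,1} = 2
g(8) = mex{1} = 0
g(9) = mex{1,2} = 0
g(10) = mex{1,2} = 0
g(11) = mex{0,2} = 1
The P-positions (g = 0) in 0..11 are 0, 1, 2, 8, 9, 10.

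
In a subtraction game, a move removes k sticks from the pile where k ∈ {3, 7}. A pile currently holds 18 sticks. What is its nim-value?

Build the Grundy sequence with g(k) = mex{g(k−s) : s ∈ {3, 7}, s ≤ k}:
k:     0  1  2  3  4  5  6  7  8  9 10 11 12 13 14 15 16 17 18
g(k):  0  0  0  1  1  1  0  2  2  1  0  0  0  1  1  1  0  2  2
So g(18) = 2.

2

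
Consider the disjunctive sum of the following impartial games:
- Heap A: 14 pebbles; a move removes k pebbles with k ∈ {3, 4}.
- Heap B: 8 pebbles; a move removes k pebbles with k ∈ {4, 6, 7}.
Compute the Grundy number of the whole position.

2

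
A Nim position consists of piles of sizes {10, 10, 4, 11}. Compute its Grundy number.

15

Nim-sum: 10 ^ 10 ^ 4 ^ 11 = 15.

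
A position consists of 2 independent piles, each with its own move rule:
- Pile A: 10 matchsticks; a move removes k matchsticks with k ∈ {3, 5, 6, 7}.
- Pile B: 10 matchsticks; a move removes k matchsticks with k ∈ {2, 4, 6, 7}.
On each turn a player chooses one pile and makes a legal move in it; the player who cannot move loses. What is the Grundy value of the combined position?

0

Build the Grundy sequence for pile A with g(k) = mex{g(k−s) : s ∈ {3, 5, 6, 7}, s ≤ k}:
g(0) = mex{} = 0
g(1) = mex{} = 0
g(2) = mex{} = 0
g(3) = mex{0} = 1
g(4) = mex{0} = 1
g(5) = mex{0} = 1
g(6) = mex{0,1} = 2
g(7) = mex{0,1} = 2
g(8) = mex{0,1} = 2
g(9) = mex{0,1,2} = 3
g(10) = mex{1,2} = 0
So g(10) = 0.
For pile B, compute g(0), g(1), … with moves {2, 4, 6, 7}:
g(0) = mex{} = 0
g(1) = mex{} = 0
g(2) = mex{0} = 1
g(3) = mex{0} = 1
g(4) = mex{0,1} = 2
g(5) = mex{0,1} = 2
g(6) = mex{0,1,2} = 3
g(7) = mex{0,1,2} = 3
g(8) = mex{0,1,2,3} = 4
g(9) = mex{1,2,3} = 0
g(10) = mex{1,2,3,4} = 0
So g(10) = 0.
By the Sprague-Grundy theorem, the Grundy value of a sum of independent games is the XOR of the component values.
Combined value = 0 XOR 0 = 0.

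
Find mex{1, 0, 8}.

2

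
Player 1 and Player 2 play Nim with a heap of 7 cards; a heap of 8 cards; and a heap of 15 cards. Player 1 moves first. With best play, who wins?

Nim-sum: 7 ^ 8 ^ 15 = 0.
The nim-sum is 0, so this is a P-position: the player to move is in a losing position under optimal play; Player 1 is about to move from it and so loses — Player 2 wins.

Player 2 wins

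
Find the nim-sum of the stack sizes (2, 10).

8

Compute the nim-sum pairwise:
2 XOR 10 = 8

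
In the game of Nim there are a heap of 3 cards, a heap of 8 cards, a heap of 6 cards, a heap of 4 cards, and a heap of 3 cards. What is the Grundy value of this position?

10

Compute the nim-sum pairwise:
3 ⊕ 8 = 11
11 ⊕ 6 = 13
13 ⊕ 4 = 9
9 ⊕ 3 = 10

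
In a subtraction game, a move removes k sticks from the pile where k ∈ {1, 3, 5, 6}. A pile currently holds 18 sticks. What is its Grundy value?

Compute g(0), g(1), … for moves {1, 3, 5, 6}:
k:     0  1  2  3  4  5  6  7  8  9 10 11 12 13 14 15 16 17 18
g(k):  0  1  0  1  0  1  2  3  2  3  2  0  1  0  1  0  1  2  3
So g(18) = 3.

3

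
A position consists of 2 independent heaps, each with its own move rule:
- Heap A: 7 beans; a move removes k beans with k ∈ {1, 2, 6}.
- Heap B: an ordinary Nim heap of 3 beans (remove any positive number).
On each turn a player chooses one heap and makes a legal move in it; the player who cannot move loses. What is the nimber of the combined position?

3

Grundy values for heap A (subtraction set {1, 2, 6}):
k:     0  1  2  3  4  5  6  7
g(k):  0  1  2  0  1  2  3  0
So g(7) = 0.
Heap B is a plain Nim heap of size 3, so its Grundy value is 3.
By the Sprague-Grundy theorem, the Grundy value of a sum of independent games is the XOR of the component values.
Combined value = 0 ⊕ 3 = 3.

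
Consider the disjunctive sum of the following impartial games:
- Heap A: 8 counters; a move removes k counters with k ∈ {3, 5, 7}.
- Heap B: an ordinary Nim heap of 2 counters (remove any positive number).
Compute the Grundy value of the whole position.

Grundy values for heap A (subtraction set {3, 5, 7}):
g(0) = mex{} = 0
g(1) = mex{} = 0
g(2) = mex{} = 0
g(3) = mex{0} = 1
g(4) = mex{0} = 1
g(5) = mex{0} = 1
g(6) = mex{0,1} = 2
g(7) = mex{0,1} = 2
g(8) = mex{0,1} = 2
So g(8) = 2.
Heap B is a plain Nim heap of size 2, so its Grundy value is 2.
The value of a disjunctive sum is the nim-sum of the parts.
Combined value = 2 XOR 2 = 0.

0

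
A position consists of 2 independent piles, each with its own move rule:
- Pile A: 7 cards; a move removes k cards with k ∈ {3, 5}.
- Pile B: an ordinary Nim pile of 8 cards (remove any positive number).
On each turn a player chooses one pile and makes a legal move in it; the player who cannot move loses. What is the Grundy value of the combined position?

10

Grundy values for pile A (subtraction set {3, 5}):
k:     0  1  2  3  4  5  6  7
g(k):  0  0  0  1  1  1  2  2
So g(7) = 2.
Pile B is a plain Nim pile of size 8, so its Grundy value is 8.
By the Sprague-Grundy theorem, the Grundy value of a sum of independent games is the XOR of the component values.
Combined value = 2 ⊕ 8 = 10.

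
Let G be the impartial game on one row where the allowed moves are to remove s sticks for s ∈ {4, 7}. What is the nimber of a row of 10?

2

Build the Grundy sequence with g(k) = mex{g(k−s) : s ∈ {4, 7}, s ≤ k}:
g(0) = mex{} = 0
g(1) = mex{} = 0
g(2) = mex{} = 0
g(3) = mex{} = 0
g(4) = mex{0} = 1
g(5) = mex{0} = 1
g(6) = mex{0} = 1
g(7) = mex{0} = 1
g(8) = mex{0,1} = 2
g(9) = mex{0,1} = 2
g(10) = mex{0,1} = 2
So g(10) = 2.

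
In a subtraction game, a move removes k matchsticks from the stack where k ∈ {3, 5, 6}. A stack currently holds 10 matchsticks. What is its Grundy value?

0

Build the Grundy sequence with g(k) = mex{g(k−s) : s ∈ {3, 5, 6}, s ≤ k}:
g(0) = mex{} = 0
g(1) = mex{} = 0
g(2) = mex{} = 0
g(3) = mex{0} = 1
g(4) = mex{0} = 1
g(5) = mex{0} = 1
g(6) = mex{0,1} = 2
g(7) = mex{0,1} = 2
g(8) = mex{0,1} = 2
g(9) = mex{1,2} = 0
g(10) = mex{1,2} = 0
So g(10) = 0.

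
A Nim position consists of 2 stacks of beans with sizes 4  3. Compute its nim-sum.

7

Bitwise XOR of the heap sizes:
  100  (4)
  011  (3)
  ---
  111  (7)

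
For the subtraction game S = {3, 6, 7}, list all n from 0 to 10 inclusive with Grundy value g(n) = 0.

Compute g(0), g(1), … for moves {3, 6, 7}:
g(0) = mex{} = 0
g(1) = mex{} = 0
g(2) = mex{} = 0
g(3) = mex{0} = 1
g(4) = mex{0} = 1
g(5) = mex{0} = 1
g(6) = mex{0,1} = 2
g(7) = mex{0,1} = 2
g(8) = mex{0,1} = 2
g(9) = mex{0,1,2} = 3
g(10) = mex{1,2} = 0
The P-positions (g = 0) in 0..10 are 0, 1, 2, 10.

0, 1, 2, 10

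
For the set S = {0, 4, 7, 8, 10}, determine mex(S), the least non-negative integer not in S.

1

0 is in the set but 1 is not, so the mex is 1.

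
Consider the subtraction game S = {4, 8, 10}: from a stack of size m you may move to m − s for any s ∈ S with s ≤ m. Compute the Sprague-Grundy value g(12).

Compute g(0), g(1), … for moves {4, 8, 10}:
k:     0  1  2  3  4  5  6  7  8  9 10 11 12
g(k):  0  0  0  0  1  1  1  1  2  2  2  2  3
So g(12) = 3.

3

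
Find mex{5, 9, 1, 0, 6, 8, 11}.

2

The values 0, 1 are all present; 2 is the first non-negative integer missing from the set.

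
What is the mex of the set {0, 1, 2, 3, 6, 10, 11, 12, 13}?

The values 0, 1, 2, 3 are all present; 4 is the first non-negative integer missing from the set.

4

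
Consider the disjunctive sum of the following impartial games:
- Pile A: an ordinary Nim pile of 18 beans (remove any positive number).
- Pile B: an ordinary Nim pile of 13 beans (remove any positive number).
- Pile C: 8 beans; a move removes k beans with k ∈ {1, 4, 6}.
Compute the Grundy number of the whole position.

30

Pile A is a plain Nim pile of size 18, so its Grundy value is 18.
Pile B is a plain Nim pile of size 13, so its Grundy value is 13.
For pile C, compute g(0), g(1), … with moves {1, 4, 6}:
g(0) = mex{} = 0
g(1) = mex{0} = 1
g(2) = mex{1} = 0
g(3) = mex{0} = 1
g(4) = mex{0,1} = 2
g(5) = mex{1,2} = 0
g(6) = mex{0} = 1
g(7) = mex{1} = 0
g(8) = mex{0,2} = 1
So g(8) = 1.
By the Sprague-Grundy theorem, the Grundy value of a sum of independent games is the XOR of the component values.
Combined value = 18 ⊕ 13 ⊕ 1 = 30.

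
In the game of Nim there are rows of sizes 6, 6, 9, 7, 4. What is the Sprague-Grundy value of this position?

10

Nim-sum: 6 ^ 6 ^ 9 ^ 7 ^ 4 = 10.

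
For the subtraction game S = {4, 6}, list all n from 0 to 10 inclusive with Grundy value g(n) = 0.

0, 1, 2, 3, 10

Grundy values for subtraction set {4, 6}:
k:     0  1  2  3  4  5  6  7  8  9 10
g(k):  0  0  0  0  1  1  1  1  2  2  0
The P-positions (g = 0) in 0..10 are 0, 1, 2, 3, 10.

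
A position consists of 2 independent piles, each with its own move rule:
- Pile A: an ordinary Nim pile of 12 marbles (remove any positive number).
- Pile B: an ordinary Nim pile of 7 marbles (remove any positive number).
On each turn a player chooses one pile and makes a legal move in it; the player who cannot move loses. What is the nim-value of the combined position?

11

Pile A is a plain Nim pile of size 12, so its Grundy value is 12.
Pile B is a plain Nim pile of size 7, so its Grundy value is 7.
The value of a disjunctive sum is the nim-sum of the parts.
Combined value = 12 ⊕ 7 = 11.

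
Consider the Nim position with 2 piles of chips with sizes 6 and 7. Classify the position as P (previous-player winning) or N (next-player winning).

In binary:
  110  (6)
  111  (7)
  ---
  001  (1)
The nim-sum is 1 ≠ 0, so this is an N-position: the player to move can win.

N-position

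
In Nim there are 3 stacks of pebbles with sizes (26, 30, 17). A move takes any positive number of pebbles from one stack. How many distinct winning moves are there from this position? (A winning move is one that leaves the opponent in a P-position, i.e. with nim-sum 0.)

Nim-sum: 26 XOR 30 XOR 17 = 21.
The overall nim-sum is X = 21. A stack of size p has a winning move iff p XOR X < p (reduce it to p XOR X).
  26: 26 XOR 21 = 15 < 26 — winning move (to 15).
  30: 30 XOR 21 = 11 < 30 — winning move (to 11).
  17: 17 XOR 21 = 4 < 17 — winning move (to 4).
That gives 3 winning moves.

3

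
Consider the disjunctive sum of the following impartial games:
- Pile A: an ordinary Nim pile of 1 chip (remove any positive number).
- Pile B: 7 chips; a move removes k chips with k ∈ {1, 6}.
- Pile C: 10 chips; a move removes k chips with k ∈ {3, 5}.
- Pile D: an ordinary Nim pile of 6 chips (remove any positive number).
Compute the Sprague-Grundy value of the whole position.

7

Pile A is a plain Nim pile of size 1, so its Grundy value is 1.
For pile B, compute g(0), g(1), … with moves {1, 6}:
k:     0  1  2  3  4  5  6  7
g(k):  0  1  0  1  0  1  2  0
So g(7) = 0.
Grundy values for pile C (subtraction set {3, 5}):
g(0) = mex{} = 0
g(1) = mex{} = 0
g(2) = mex{} = 0
g(3) = mex{0} = 1
g(4) = mex{0} = 1
g(5) = mex{0} = 1
g(6) = mex{0,1} = 2
g(7) = mex{0,1} = 2
g(8) = mex{1} = 0
g(9) = mex{1,2} = 0
g(10) = mex{1,2} = 0
So g(10) = 0.
Pile D is a plain Nim pile of size 6, so its Grundy value is 6.
By the Sprague-Grundy theorem, the Grundy value of a sum of independent games is the XOR of the component values.
Combined value = 1 XOR 0 XOR 0 XOR 6 = 7.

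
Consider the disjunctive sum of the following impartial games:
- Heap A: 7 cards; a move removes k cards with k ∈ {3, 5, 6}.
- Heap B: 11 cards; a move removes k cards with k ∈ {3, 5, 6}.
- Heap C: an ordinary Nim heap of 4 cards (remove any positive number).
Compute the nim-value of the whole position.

Build the Grundy sequence for heap A with g(k) = mex{g(k−s) : s ∈ {3, 5, 6}, s ≤ k}:
g(0) = mex{} = 0
g(1) = mex{} = 0
g(2) = mex{} = 0
g(3) = mex{0} = 1
g(4) = mex{0} = 1
g(5) = mex{0} = 1
g(6) = mex{0,1} = 2
g(7) = mex{0,1} = 2
So g(7) = 2.
Build the Grundy sequence for heap B with g(k) = mex{g(k−s) : s ∈ {3, 5, 6}, s ≤ k}:
g(0) = mex{} = 0
g(1) = mex{} = 0
g(2) = mex{} = 0
g(3) = mex{0} = 1
g(4) = mex{0} = 1
g(5) = mex{0} = 1
g(6) = mex{0,1} = 2
g(7) = mex{0,1} = 2
g(8) = mex{0,1} = 2
g(9) = mex{1,2} = 0
g(10) = mex{1,2} = 0
g(11) = mex{1,2} = 0
So g(11) = 0.
Heap C is a plain Nim heap of size 4, so its Grundy value is 4.
The value of a disjunctive sum is the nim-sum of the parts.
Combined value = 2 ⊕ 0 ⊕ 4 = 6.

6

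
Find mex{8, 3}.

0 is not in the set, so the mex is 0.

0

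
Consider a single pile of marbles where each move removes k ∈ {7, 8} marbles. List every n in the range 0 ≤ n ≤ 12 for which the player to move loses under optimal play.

0, 1, 2, 3, 4, 5, 6

Compute g(0), g(1), … for moves {7, 8}:
g(0) = mex{} = 0
g(1) = mex{} = 0
g(2) = mex{} = 0
g(3) = mex{} = 0
g(4) = mex{} = 0
g(5) = mex{} = 0
g(6) = mex{} = 0
g(7) = mex{0} = 1
g(8) = mex{0} = 1
g(9) = mex{0} = 1
g(10) = mex{0} = 1
g(11) = mex{0} = 1
g(12) = mex{0} = 1
The P-positions (g = 0) in 0..12 are 0, 1, 2, 3, 4, 5, 6.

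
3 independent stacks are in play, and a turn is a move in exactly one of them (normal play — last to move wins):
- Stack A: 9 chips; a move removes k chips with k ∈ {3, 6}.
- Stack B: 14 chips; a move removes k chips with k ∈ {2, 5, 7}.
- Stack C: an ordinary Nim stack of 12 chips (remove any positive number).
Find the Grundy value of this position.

Grundy values for stack A (subtraction set {3, 6}):
g(0) = mex{} = 0
g(1) = mex{} = 0
g(2) = mex{} = 0
g(3) = mex{0} = 1
g(4) = mex{0} = 1
g(5) = mex{0} = 1
g(6) = mex{0,1} = 2
g(7) = mex{0,1} = 2
g(8) = mex{0,1} = 2
g(9) = mex{1,2} = 0
So g(9) = 0.
For stack B, compute g(0), g(1), … with moves {2, 5, 7}:
k:     0  1  2  3  4  5  6  7  8  9 10 11 12 13 14
g(k):  0  0  1  1  0  2  1  3  2  2  0  3  1  0  0
So g(14) = 0.
Stack C is a plain Nim stack of size 12, so its Grundy value is 12.
By the Sprague-Grundy theorem, the Grundy value of a sum of independent games is the XOR of the component values.
Combined value = 0 ⊕ 0 ⊕ 12 = 12.

12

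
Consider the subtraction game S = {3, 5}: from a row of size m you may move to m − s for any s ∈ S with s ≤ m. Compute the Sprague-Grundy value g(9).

Build the Grundy sequence with g(k) = mex{g(k−s) : s ∈ {3, 5}, s ≤ k}:
g(0) = mex{} = 0
g(1) = mex{} = 0
g(2) = mex{} = 0
g(3) = mex{0} = 1
g(4) = mex{0} = 1
g(5) = mex{0} = 1
g(6) = mex{0,1} = 2
g(7) = mex{0,1} = 2
g(8) = mex{1} = 0
g(9) = mex{1,2} = 0
So g(9) = 0.

0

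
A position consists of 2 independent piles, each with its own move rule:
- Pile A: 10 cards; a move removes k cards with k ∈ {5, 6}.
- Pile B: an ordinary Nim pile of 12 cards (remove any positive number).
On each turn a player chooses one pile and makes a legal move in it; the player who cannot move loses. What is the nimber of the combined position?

14

For pile A, compute g(0), g(1), … with moves {5, 6}:
g(0) = mex{} = 0
g(1) = mex{} = 0
g(2) = mex{} = 0
g(3) = mex{} = 0
g(4) = mex{} = 0
g(5) = mex{0} = 1
g(6) = mex{0} = 1
g(7) = mex{0} = 1
g(8) = mex{0} = 1
g(9) = mex{0} = 1
g(10) = mex{0,1} = 2
So g(10) = 2.
Pile B is a plain Nim pile of size 12, so its Grundy value is 12.
The value of a disjunctive sum is the nim-sum of the parts.
Combined value = 2 ⊕ 12 = 14.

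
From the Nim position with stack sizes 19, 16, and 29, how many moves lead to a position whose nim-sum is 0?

3

In binary:
  10011  (19)
  10000  (16)
  11101  (29)
  -----
  11110  (30)
The overall nim-sum is X = 30. A stack of size p has a winning move iff p XOR X < p (reduce it to p XOR X).
  19: 19 XOR 30 = 13 < 19 — winning move (to 13).
  16: 16 XOR 30 = 14 < 16 — winning move (to 14).
  29: 29 XOR 30 = 3 < 29 — winning move (to 3).
That gives 3 winning moves.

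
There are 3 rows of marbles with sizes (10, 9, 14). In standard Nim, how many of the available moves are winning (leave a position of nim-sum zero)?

Nim-sum: 10 ^ 9 ^ 14 = 13.
The overall nim-sum is X = 13. A row of size p has a winning move iff p XOR X < p (reduce it to p XOR X).
  10: 10 XOR 13 = 7 < 10 — winning move (to 7).
  9: 9 XOR 13 = 4 < 9 — winning move (to 4).
  14: 14 XOR 13 = 3 < 14 — winning move (to 3).
That gives 3 winning moves.

3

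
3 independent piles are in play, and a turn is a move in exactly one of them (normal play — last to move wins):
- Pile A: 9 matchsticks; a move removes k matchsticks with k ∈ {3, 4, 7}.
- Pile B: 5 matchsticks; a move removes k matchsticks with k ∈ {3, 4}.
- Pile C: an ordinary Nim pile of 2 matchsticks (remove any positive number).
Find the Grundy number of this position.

0

For pile A, compute g(0), g(1), … with moves {3, 4, 7}:
g(0) = mex{} = 0
g(1) = mex{} = 0
g(2) = mex{} = 0
g(3) = mex{0} = 1
g(4) = mex{0} = 1
g(5) = mex{0} = 1
g(6) = mex{0,1} = 2
g(7) = mex{0,1} = 2
g(8) = mex{0,1} = 2
g(9) = mex{0,1,2} = 3
So g(9) = 3.
For pile B, compute g(0), g(1), … with moves {3, 4}:
k:     0  1  2  3  4  5
g(k):  0  0  0  1  1  1
So g(5) = 1.
Pile C is a plain Nim pile of size 2, so its Grundy value is 2.
By the Sprague-Grundy theorem, the Grundy value of a sum of independent games is the XOR of the component values.
Combined value = 3 XOR 1 XOR 2 = 0.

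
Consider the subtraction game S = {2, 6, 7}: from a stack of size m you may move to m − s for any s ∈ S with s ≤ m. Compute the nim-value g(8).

2

Grundy values for subtraction set {2, 6, 7}:
k:     0  1  2  3  4  5  6  7  8
g(k):  0  0  1  1  0  0  1  1  2
So g(8) = 2.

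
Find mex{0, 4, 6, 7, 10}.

1

0 is in the set but 1 is not, so the mex is 1.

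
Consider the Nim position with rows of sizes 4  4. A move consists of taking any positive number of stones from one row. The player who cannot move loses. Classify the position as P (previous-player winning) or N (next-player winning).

Nim-sum: 4 ⊕ 4 = 0.
The nim-sum is 0, so this is a P-position: the player to move is in a losing position under optimal play.

P-position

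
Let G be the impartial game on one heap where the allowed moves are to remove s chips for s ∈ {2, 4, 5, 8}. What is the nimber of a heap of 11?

2

Grundy values for subtraction set {2, 4, 5, 8}:
k:     0  1  2  3  4  5  6  7  8  9 10 11
g(k):  0  0  1  1  2  2  3  0  4  1  0  2
So g(11) = 2.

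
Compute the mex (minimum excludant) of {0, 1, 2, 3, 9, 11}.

4

The values 0, 1, 2, 3 are all present; 4 is the first non-negative integer missing from the set.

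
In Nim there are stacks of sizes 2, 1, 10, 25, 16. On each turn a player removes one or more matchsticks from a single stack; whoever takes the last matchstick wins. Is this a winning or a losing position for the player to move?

Losing position

Nim-sum: 2 XOR 1 XOR 10 XOR 25 XOR 16 = 0.
The nim-sum is 0, so this is a P-position: the player to move is in a losing position under optimal play.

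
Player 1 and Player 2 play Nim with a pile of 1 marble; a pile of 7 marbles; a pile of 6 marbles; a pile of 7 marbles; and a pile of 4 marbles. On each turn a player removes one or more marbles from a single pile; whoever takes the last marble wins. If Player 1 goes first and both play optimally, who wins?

Player 1 wins

Nim-sum: 1 ^ 7 ^ 6 ^ 7 ^ 4 = 3.
The nim-sum is 3 ≠ 0, so this is an N-position: the player to move can win; Player 1 has a winning move.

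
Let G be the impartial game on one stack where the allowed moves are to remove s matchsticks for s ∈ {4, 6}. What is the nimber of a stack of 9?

Grundy values for subtraction set {4, 6}:
g(0) = mex{} = 0
g(1) = mex{} = 0
g(2) = mex{} = 0
g(3) = mex{} = 0
g(4) = mex{0} = 1
g(5) = mex{0} = 1
g(6) = mex{0} = 1
g(7) = mex{0} = 1
g(8) = mex{0,1} = 2
g(9) = mex{0,1} = 2
So g(9) = 2.

2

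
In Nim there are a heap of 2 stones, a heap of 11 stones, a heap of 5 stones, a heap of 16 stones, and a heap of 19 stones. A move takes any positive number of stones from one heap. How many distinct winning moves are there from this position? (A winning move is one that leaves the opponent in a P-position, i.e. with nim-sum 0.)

Nim-sum: 2 ^ 11 ^ 5 ^ 16 ^ 19 = 15.
The overall nim-sum is X = 15. A heap of size p has a winning move iff p XOR X < p (reduce it to p XOR X).
  2: 2 XOR 15 = 13 ≥ 2 — no move.
  11: 11 XOR 15 = 4 < 11 — winning move (to 4).
  5: 5 XOR 15 = 10 ≥ 5 — no move.
  16: 16 XOR 15 = 31 ≥ 16 — no move.
  19: 19 XOR 15 = 28 ≥ 19 — no move.
That gives 1 winning move.

1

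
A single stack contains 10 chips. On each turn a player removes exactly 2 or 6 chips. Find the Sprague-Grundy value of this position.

1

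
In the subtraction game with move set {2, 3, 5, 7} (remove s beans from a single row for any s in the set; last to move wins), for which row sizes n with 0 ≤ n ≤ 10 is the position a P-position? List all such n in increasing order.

0, 1, 9, 10

Compute g(0), g(1), … for moves {2, 3, 5, 7}:
g(0) = mex{} = 0
g(1) = mex{} = 0
g(2) = mex{0} = 1
g(3) = mex{0} = 1
g(4) = mex{0,1} = 2
g(5) = mex{0,1} = 2
g(6) = mex{0,1,2} = 3
g(7) = mex{0,1,2} = 3
g(8) = mex{0,1,2,3} = 4
g(9) = mex{1,2,3} = 0
g(10) = mex{1,2,3,4} = 0
The P-positions (g = 0) in 0..10 are 0, 1, 9, 10.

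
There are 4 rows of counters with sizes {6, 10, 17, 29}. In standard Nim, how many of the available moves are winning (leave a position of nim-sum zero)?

Bitwise XOR of the heap sizes:
  00110  (6)
  01010  (10)
  10001  (17)
  11101  (29)
  -----
  00000  (0)
The nim-sum is already 0, so every move leaves a nonzero nim-sum — there are no winning moves.

0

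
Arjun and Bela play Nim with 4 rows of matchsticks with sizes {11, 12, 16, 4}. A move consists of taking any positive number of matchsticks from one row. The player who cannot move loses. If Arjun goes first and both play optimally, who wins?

Arjun wins

In binary:
  01011  (11)
  01100  (12)
  10000  (16)
  00100  (4)
  -----
  10011  (19)
The nim-sum is 19 ≠ 0, so this is an N-position: the player to move can win; Arjun has a winning move.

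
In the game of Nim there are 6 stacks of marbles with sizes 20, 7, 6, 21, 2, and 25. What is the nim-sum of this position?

27

Write each in binary and XOR column by column:
  10100  (20)
  00111  (7)
  00110  (6)
  10101  (21)
  00010  (2)
  11001  (25)
  -----
  11011  (27)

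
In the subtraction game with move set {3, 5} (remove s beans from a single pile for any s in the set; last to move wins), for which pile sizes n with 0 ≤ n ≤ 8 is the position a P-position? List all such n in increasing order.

0, 1, 2, 8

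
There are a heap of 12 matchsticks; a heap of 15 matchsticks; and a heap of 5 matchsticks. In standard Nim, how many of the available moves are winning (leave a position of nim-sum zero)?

In binary:
  1100  (12)
  1111  (15)
  0101  (5)
  ----
  0110  (6)
The overall nim-sum is X = 6. A heap of size p has a winning move iff p XOR X < p (reduce it to p XOR X).
  12: 12 XOR 6 = 10 < 12 — winning move (to 10).
  15: 15 XOR 6 = 9 < 15 — winning move (to 9).
  5: 5 XOR 6 = 3 < 5 — winning move (to 3).
That gives 3 winning moves.

3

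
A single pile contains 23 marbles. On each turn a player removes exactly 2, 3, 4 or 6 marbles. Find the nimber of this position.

3

Grundy values for subtraction set {2, 3, 4, 6}:
k:     0  1  2  3  4  5  6  7  8  9 10 11 12 13 14 15 16 17 18 19 20 21 22 23
g(k):  0  0  1  1  2  2  3  3  0  0  1  1  2  2  3  3  0  0  1  1  2  2  3  3
So g(23) = 3.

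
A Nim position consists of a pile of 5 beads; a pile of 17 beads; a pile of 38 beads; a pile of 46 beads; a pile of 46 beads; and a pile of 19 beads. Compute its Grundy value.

33

Compute the nim-sum pairwise:
5 XOR 17 = 20
20 XOR 38 = 50
50 XOR 46 = 28
28 XOR 46 = 50
50 XOR 19 = 33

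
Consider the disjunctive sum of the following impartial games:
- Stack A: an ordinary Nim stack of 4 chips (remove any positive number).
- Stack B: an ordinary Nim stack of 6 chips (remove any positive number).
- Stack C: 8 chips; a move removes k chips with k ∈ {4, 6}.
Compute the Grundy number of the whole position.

0

Stack A is a plain Nim stack of size 4, so its Grundy value is 4.
Stack B is a plain Nim stack of size 6, so its Grundy value is 6.
For stack C, compute g(0), g(1), … with moves {4, 6}:
k:     0  1  2  3  4  5  6  7  8
g(k):  0  0  0  0  1  1  1  1  2
So g(8) = 2.
The value of a disjunctive sum is the nim-sum of the parts.
Combined value = 4 ⊕ 6 ⊕ 2 = 0.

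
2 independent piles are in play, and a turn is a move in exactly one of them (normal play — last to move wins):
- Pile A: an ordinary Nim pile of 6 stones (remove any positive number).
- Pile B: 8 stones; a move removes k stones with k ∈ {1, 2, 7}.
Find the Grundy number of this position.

4

Pile A is a plain Nim pile of size 6, so its Grundy value is 6.
Grundy values for pile B (subtraction set {1, 2, 7}):
g(0) = mex{} = 0
g(1) = mex{0} = 1
g(2) = mex{0,1} = 2
g(3) = mex{1,2} = 0
g(4) = mex{0,2} = 1
g(5) = mex{0,1} = 2
g(6) = mex{1,2} = 0
g(7) = mex{0,2} = 1
g(8) = mex{0,1} = 2
So g(8) = 2.
The value of a disjunctive sum is the nim-sum of the parts.
Combined value = 6 XOR 2 = 4.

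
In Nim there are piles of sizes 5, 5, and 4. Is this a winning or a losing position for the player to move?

Nim-sum: 5 ^ 5 ^ 4 = 4.
The nim-sum is 4 ≠ 0, so this is an N-position: the player to move can win.

Winning position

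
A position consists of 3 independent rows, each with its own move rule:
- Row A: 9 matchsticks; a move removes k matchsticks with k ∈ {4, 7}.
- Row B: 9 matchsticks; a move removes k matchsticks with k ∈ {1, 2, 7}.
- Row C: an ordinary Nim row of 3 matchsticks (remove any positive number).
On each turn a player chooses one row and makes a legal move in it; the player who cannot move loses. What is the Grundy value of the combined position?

Build the Grundy sequence for row A with g(k) = mex{g(k−s) : s ∈ {4, 7}, s ≤ k}:
g(0) = mex{} = 0
g(1) = mex{} = 0
g(2) = mex{} = 0
g(3) = mex{} = 0
g(4) = mex{0} = 1
g(5) = mex{0} = 1
g(6) = mex{0} = 1
g(7) = mex{0} = 1
g(8) = mex{0,1} = 2
g(9) = mex{0,1} = 2
So g(9) = 2.
Build the Grundy sequence for row B with g(k) = mex{g(k−s) : s ∈ {1, 2, 7}, s ≤ k}:
g(0) = mex{} = 0
g(1) = mex{0} = 1
g(2) = mex{0,1} = 2
g(3) = mex{1,2} = 0
g(4) = mex{0,2} = 1
g(5) = mex{0,1} = 2
g(6) = mex{1,2} = 0
g(7) = mex{0,2} = 1
g(8) = mex{0,1} = 2
g(9) = mex{1,2} = 0
So g(9) = 0.
Row C is a plain Nim row of size 3, so its Grundy value is 3.
The value of a disjunctive sum is the nim-sum of the parts.
Combined value = 2 ⊕ 0 ⊕ 3 = 1.

1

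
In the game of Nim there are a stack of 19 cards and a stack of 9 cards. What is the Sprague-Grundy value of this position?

Compute the nim-sum pairwise:
19 ⊕ 9 = 26

26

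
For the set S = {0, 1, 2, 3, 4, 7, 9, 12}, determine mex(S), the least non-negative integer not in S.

5

The values 0, 1, 2, 3, 4 are all present; 5 is the first non-negative integer missing from the set.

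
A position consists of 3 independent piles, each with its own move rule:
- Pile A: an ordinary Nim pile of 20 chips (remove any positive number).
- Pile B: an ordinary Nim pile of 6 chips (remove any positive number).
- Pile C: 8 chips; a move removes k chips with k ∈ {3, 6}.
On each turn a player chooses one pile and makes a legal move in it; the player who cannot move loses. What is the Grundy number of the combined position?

Pile A is a plain Nim pile of size 20, so its Grundy value is 20.
Pile B is a plain Nim pile of size 6, so its Grundy value is 6.
For pile C, compute g(0), g(1), … with moves {3, 6}:
g(0) = mex{} = 0
g(1) = mex{} = 0
g(2) = mex{} = 0
g(3) = mex{0} = 1
g(4) = mex{0} = 1
g(5) = mex{0} = 1
g(6) = mex{0,1} = 2
g(7) = mex{0,1} = 2
g(8) = mex{0,1} = 2
So g(8) = 2.
The value of a disjunctive sum is the nim-sum of the parts.
Combined value = 20 ⊕ 6 ⊕ 2 = 16.

16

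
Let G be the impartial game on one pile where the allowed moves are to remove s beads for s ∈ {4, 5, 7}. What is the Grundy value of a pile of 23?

0

Grundy values for subtraction set {4, 5, 7}:
k:     0  1  2  3  4  5  6  7  8  9 10 11 12 13 14 15 16 17 18 19 20 21 22 23
g(k):  0  0  0  0  1  1  1  1  2  2  2  0  0  0  0  1  1  1  1  2  2  2  0  0
So g(23) = 0.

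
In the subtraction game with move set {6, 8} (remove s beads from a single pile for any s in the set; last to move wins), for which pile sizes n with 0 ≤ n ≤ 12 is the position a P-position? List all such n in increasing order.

0, 1, 2, 3, 4, 5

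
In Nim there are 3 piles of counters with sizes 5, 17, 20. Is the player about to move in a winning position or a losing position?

Losing position

Compute the nim-sum pairwise:
5 ⊕ 17 = 20
20 ⊕ 20 = 0
The nim-sum is 0, so this is a P-position: the player to move is in a losing position under optimal play.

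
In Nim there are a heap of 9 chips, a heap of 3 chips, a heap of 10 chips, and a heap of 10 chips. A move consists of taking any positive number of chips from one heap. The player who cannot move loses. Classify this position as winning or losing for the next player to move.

Winning position

Nim-sum: 9 ^ 3 ^ 10 ^ 10 = 10.
The nim-sum is 10 ≠ 0, so this is an N-position: the player to move can win.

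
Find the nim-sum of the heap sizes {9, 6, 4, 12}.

Nim-sum: 9 XOR 6 XOR 4 XOR 12 = 7.

7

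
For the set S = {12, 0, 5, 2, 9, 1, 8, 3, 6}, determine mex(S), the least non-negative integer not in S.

4

The values 0, 1, 2, 3 are all present; 4 is the first non-negative integer missing from the set.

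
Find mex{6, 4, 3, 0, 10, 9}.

0 is in the set but 1 is not, so the mex is 1.

1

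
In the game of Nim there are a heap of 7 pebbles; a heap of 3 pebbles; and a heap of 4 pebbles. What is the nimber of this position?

0

Nim-sum: 7 ⊕ 3 ⊕ 4 = 0.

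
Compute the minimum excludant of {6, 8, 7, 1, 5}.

0 is not in the set, so the mex is 0.

0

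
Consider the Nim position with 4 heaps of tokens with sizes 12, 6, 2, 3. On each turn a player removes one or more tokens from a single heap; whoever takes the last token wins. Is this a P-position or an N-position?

N-position

Compute the nim-sum pairwise:
12 ⊕ 6 = 10
10 ⊕ 2 = 8
8 ⊕ 3 = 11
The nim-sum is 11 ≠ 0, so this is an N-position: the player to move can win.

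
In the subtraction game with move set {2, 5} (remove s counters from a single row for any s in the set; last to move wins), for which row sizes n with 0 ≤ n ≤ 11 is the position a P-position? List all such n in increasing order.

0, 1, 4, 7, 8, 11

Compute g(0), g(1), … for moves {2, 5}:
k:     0  1  2  3  4  5  6  7  8  9 10 11
g(k):  0  0  1  1  0  2  1  0  0  1  1  0
The P-positions (g = 0) in 0..11 are 0, 1, 4, 7, 8, 11.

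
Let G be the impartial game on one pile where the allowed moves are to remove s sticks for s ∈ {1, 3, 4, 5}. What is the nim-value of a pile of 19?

1

Grundy values for subtraction set {1, 3, 4, 5}:
k:     0  1  2  3  4  5  6  7  8  9 10 11 12 13 14 15 16 17 18 19
g(k):  0  1  0  1  2  3  2  3  0  1  0  1  2  3  2  3  0  1  0  1
So g(19) = 1.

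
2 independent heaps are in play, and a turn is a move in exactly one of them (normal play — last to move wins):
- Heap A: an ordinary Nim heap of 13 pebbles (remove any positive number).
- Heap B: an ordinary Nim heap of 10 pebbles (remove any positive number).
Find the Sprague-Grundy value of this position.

Heap A is a plain Nim heap of size 13, so its Grundy value is 13.
Heap B is a plain Nim heap of size 10, so its Grundy value is 10.
The value of a disjunctive sum is the nim-sum of the parts.
Combined value = 13 XOR 10 = 7.

7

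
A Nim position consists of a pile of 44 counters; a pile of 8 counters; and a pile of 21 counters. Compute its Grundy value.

49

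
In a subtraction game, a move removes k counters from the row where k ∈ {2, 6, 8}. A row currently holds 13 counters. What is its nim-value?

2

Compute g(0), g(1), … for moves {2, 6, 8}:
g(0) = mex{} = 0
g(1) = mex{} = 0
g(2) = mex{0} = 1
g(3) = mex{0} = 1
g(4) = mex{1} = 0
g(5) = mex{1} = 0
g(6) = mex{0} = 1
g(7) = mex{0} = 1
g(8) = mex{0,1} = 2
g(9) = mex{0,1} = 2
g(10) = mex{0,1,2} = 3
g(11) = mex{0,1,2} = 3
g(12) = mex{0,1,3} = 2
g(13) = mex{0,1,3} = 2
So g(13) = 2.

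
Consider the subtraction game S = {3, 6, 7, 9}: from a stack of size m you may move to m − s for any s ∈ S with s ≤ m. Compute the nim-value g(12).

0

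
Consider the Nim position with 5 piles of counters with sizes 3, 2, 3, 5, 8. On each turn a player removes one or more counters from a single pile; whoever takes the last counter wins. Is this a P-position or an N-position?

N-position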